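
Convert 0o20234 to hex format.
Convert 0o20234 (octal) → 2×4096 + 2×64 + 3×8 + 4 = 8348 (decimal)
Convert 8348 (decimal) → 8348 = 2×4096 + 9×16 + 12 → 0x209C (hexadecimal)
0x209C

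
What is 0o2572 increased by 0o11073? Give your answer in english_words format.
Convert 0o2572 (octal) → 2×512 + 5×64 + 7×8 + 2 = 1402 (decimal)
Convert 0o11073 (octal) → 1×4096 + 1×512 + 7×8 + 3 = 4667 (decimal)
Compute 1402 + 4667 = 6069
Convert 6069 (decimal) → 6069 = 6×1000 + 69 → six thousand sixty-nine (English words)
six thousand sixty-nine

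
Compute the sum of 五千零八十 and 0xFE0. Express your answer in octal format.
Convert 五千零八十 (Chinese numeral) → 5×1000 + 8×10 = 5080 (decimal)
Convert 0xFE0 (hexadecimal) → 15×256 + 14×16 = 4064 (decimal)
Compute 5080 + 4064 = 9144
Convert 9144 (decimal) → 9144 = 2×4096 + 1×512 + 6×64 + 7×8 → 0o21670 (octal)
0o21670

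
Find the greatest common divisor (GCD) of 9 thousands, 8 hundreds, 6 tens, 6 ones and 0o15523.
Convert 9 thousands, 8 hundreds, 6 tens, 6 ones (place-value notation) → 9×1000 + 8×100 + 6×10 + 6 = 9866 (decimal)
Convert 0o15523 (octal) → 1×4096 + 5×512 + 5×64 + 2×8 + 3 = 6995 (decimal)
Compute gcd(9866, 6995) = 1
1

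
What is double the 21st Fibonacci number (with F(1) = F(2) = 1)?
The 21st Fibonacci number (with F(1) = F(2) = 1) = 10946
Compute 10946 × 2 = 21892
21892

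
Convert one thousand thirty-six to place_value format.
Convert one thousand thirty-six (English words) → 1×1000 + 36 = 1036 (decimal)
Convert 1036 (decimal) → 1036 = 1×1000 + 3×10 + 6 → 1 thousand, 3 tens, 6 ones (place-value notation)
1 thousand, 3 tens, 6 ones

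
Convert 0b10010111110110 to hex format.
Convert 0b10010111110110 (binary) → 8192 + 1024 + 256 + 128 + 64 + 32 + 16 + 4 + 2 = 9718 (decimal)
Convert 9718 (decimal) → 9718 = 2×4096 + 5×256 + 15×16 + 6 → 0x25F6 (hexadecimal)
0x25F6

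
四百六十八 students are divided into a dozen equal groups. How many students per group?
Convert 四百六十八 (Chinese numeral) → 4×100 + 6×10 + 8 = 468 (decimal)
Convert a dozen (colloquial) → 12 (decimal)
Compute 468 ÷ 12 = 39
39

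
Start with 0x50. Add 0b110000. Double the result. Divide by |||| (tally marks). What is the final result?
Convert 0x50 (hexadecimal) → 5×16 = 80 (decimal)
Start: 80
Convert 0b110000 (binary) → 32 + 16 = 48 (decimal)
80 + 48 = 128
128 × 2 = 256
Convert |||| (tally marks) → 4 (decimal)
256 ÷ 4 = 64
64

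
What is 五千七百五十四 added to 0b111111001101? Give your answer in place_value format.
Convert 五千七百五十四 (Chinese numeral) → 5×1000 + 7×100 + 5×10 + 4 = 5754 (decimal)
Convert 0b111111001101 (binary) → 2048 + 1024 + 512 + 256 + 128 + 64 + 8 + 4 + 1 = 4045 (decimal)
Compute 5754 + 4045 = 9799
Convert 9799 (decimal) → 9799 = 9×1000 + 7×100 + 9×10 + 9 → 9 thousands, 7 hundreds, 9 tens, 9 ones (place-value notation)
9 thousands, 7 hundreds, 9 tens, 9 ones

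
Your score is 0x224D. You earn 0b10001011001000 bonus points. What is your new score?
Convert 0x224D (hexadecimal) → 2×4096 + 2×256 + 4×16 + 13 = 8781 (decimal)
Convert 0b10001011001000 (binary) → 8192 + 512 + 128 + 64 + 8 = 8904 (decimal)
Compute 8781 + 8904 = 17685
17685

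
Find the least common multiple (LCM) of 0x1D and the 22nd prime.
Convert 0x1D (hexadecimal) → 1×16 + 13 = 29 (decimal)
Convert the 22nd prime (prime index) → 79 (decimal)
Compute lcm(29, 79) = 2291
2291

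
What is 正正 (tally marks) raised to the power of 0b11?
Convert 正正 (tally marks) → 5 + 5 = 10 (decimal)
Convert 0b11 (binary) → 2 + 1 = 3 (decimal)
Compute 10 ^ 3 = 1000
1000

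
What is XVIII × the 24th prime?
Convert XVIII (Roman numeral) → 10 + 5 + 1 + 1 + 1 = 18 (decimal)
Convert the 24th prime (prime index) → 89 (decimal)
Compute 18 × 89 = 1602
1602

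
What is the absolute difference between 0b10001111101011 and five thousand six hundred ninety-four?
Convert 0b10001111101011 (binary) → 8192 + 512 + 256 + 128 + 64 + 32 + 8 + 2 + 1 = 9195 (decimal)
Convert five thousand six hundred ninety-four (English words) → 5×1000 + 6×100 + 94 = 5694 (decimal)
Compute |9195 - 5694| = 3501
3501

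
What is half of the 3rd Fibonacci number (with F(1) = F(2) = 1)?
The 3rd Fibonacci number (with F(1) = F(2) = 1): 1, 1, 2 → 2
Compute 2 ÷ 2 = 1
1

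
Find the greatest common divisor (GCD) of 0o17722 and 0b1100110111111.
Convert 0o17722 (octal) → 1×4096 + 7×512 + 7×64 + 2×8 + 2 = 8146 (decimal)
Convert 0b1100110111111 (binary) → 4096 + 2048 + 256 + 128 + 32 + 16 + 8 + 4 + 2 + 1 = 6591 (decimal)
Compute gcd(8146, 6591) = 1
1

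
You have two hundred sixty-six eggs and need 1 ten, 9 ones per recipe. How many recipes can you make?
Convert two hundred sixty-six (English words) → 2×100 + 66 = 266 (decimal)
Convert 1 ten, 9 ones (place-value notation) → 1×10 + 9 = 19 (decimal)
Compute 266 ÷ 19 = 14
14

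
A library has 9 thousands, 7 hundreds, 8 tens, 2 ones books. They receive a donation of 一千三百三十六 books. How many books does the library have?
Convert 9 thousands, 7 hundreds, 8 tens, 2 ones (place-value notation) → 9×1000 + 7×100 + 8×10 + 2 = 9782 (decimal)
Convert 一千三百三十六 (Chinese numeral) → 1×1000 + 3×100 + 3×10 + 6 = 1336 (decimal)
Compute 9782 + 1336 = 11118
11118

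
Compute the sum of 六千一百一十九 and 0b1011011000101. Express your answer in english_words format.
Convert 六千一百一十九 (Chinese numeral) → 6×1000 + 1×100 + 1×10 + 9 = 6119 (decimal)
Convert 0b1011011000101 (binary) → 4096 + 1024 + 512 + 128 + 64 + 4 + 1 = 5829 (decimal)
Compute 6119 + 5829 = 11948
Convert 11948 (decimal) → 11948 = 11×1000 + 9×100 + 48 → eleven thousand nine hundred forty-eight (English words)
eleven thousand nine hundred forty-eight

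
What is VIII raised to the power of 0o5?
Convert VIII (Roman numeral) → 5 + 1 + 1 + 1 = 8 (decimal)
Convert 0o5 (octal) → 5 (decimal)
Compute 8 ^ 5 = 32768
32768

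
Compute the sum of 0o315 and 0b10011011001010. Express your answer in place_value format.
Convert 0o315 (octal) → 3×64 + 1×8 + 5 = 205 (decimal)
Convert 0b10011011001010 (binary) → 8192 + 1024 + 512 + 128 + 64 + 8 + 2 = 9930 (decimal)
Compute 205 + 9930 = 10135
Convert 10135 (decimal) → 10135 = 10×1000 + 1×100 + 3×10 + 5 → 10 thousands, 1 hundred, 3 tens, 5 ones (place-value notation)
10 thousands, 1 hundred, 3 tens, 5 ones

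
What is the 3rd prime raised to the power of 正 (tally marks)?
Convert the 3rd prime (prime index) → 5 (decimal)
Convert 正 (tally marks) → 5 (decimal)
Compute 5 ^ 5 = 3125
3125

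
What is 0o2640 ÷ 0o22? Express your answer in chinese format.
Convert 0o2640 (octal) → 2×512 + 6×64 + 4×8 = 1440 (decimal)
Convert 0o22 (octal) → 2×8 + 2 = 18 (decimal)
Compute 1440 ÷ 18 = 80
Convert 80 (decimal) → 80 = 8×10 → 八十 (Chinese numeral)
八十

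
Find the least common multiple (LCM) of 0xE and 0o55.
Convert 0xE (hexadecimal) → 14 (decimal)
Convert 0o55 (octal) → 5×8 + 5 = 45 (decimal)
Compute lcm(14, 45) = 630
630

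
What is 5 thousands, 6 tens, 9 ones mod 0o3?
Convert 5 thousands, 6 tens, 9 ones (place-value notation) → 5×1000 + 6×10 + 9 = 5069 (decimal)
Convert 0o3 (octal) → 3 (decimal)
Compute 5069 mod 3 = 2
2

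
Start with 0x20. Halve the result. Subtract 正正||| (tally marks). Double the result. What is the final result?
Convert 0x20 (hexadecimal) → 2×16 = 32 (decimal)
Start: 32
32 ÷ 2 = 16
Convert 正正||| (tally marks) → 5 + 5 + 3 = 13 (decimal)
16 - 13 = 3
3 × 2 = 6
6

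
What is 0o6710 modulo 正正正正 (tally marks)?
Convert 0o6710 (octal) → 6×512 + 7×64 + 1×8 = 3528 (decimal)
Convert 正正正正 (tally marks) → 5 + 5 + 5 + 5 = 20 (decimal)
Compute 3528 mod 20 = 8
8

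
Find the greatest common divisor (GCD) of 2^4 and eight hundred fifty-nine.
Convert 2^4 (power) → 16 (decimal)
Convert eight hundred fifty-nine (English words) → 8×100 + 59 = 859 (decimal)
Compute gcd(16, 859) = 1
1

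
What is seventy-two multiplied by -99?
Convert seventy-two (English words) → 72 (decimal)
Compute 72 × -99 = -7128
-7128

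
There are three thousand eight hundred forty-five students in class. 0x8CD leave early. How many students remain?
Convert three thousand eight hundred forty-five (English words) → 3×1000 + 8×100 + 45 = 3845 (decimal)
Convert 0x8CD (hexadecimal) → 8×256 + 12×16 + 13 = 2253 (decimal)
Compute 3845 - 2253 = 1592
1592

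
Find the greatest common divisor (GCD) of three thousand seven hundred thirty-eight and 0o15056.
Convert three thousand seven hundred thirty-eight (English words) → 3×1000 + 7×100 + 38 = 3738 (decimal)
Convert 0o15056 (octal) → 1×4096 + 5×512 + 5×8 + 6 = 6702 (decimal)
Compute gcd(3738, 6702) = 6
6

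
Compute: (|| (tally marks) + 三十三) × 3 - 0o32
Convert || (tally marks) → 2 (decimal)
Convert 三十三 (Chinese numeral) → 3×10 + 3 = 33 (decimal)
Convert 0o32 (octal) → 3×8 + 2 = 26 (decimal)
Expression in decimal: (2 + 33) × 3 - 26
Parentheses first: 2 + 33 = 35
Multiply: 35 × 3 = 105
Subtract: 105 - 26 = 79
79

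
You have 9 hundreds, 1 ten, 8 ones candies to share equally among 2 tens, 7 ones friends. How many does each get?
Convert 9 hundreds, 1 ten, 8 ones (place-value notation) → 9×100 + 1×10 + 8 = 918 (decimal)
Convert 2 tens, 7 ones (place-value notation) → 2×10 + 7 = 27 (decimal)
Compute 918 ÷ 27 = 34
34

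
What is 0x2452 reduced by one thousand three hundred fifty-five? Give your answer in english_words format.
Convert 0x2452 (hexadecimal) → 2×4096 + 4×256 + 5×16 + 2 = 9298 (decimal)
Convert one thousand three hundred fifty-five (English words) → 1×1000 + 3×100 + 55 = 1355 (decimal)
Compute 9298 - 1355 = 7943
Convert 7943 (decimal) → 7943 = 7×1000 + 9×100 + 43 → seven thousand nine hundred forty-three (English words)
seven thousand nine hundred forty-three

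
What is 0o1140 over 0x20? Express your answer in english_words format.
Convert 0o1140 (octal) → 1×512 + 1×64 + 4×8 = 608 (decimal)
Convert 0x20 (hexadecimal) → 2×16 = 32 (decimal)
Compute 608 ÷ 32 = 19
Convert 19 (decimal) → nineteen (English words)
nineteen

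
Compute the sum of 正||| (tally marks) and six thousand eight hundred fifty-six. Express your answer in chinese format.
Convert 正||| (tally marks) → 5 + 3 = 8 (decimal)
Convert six thousand eight hundred fifty-six (English words) → 6×1000 + 8×100 + 56 = 6856 (decimal)
Compute 8 + 6856 = 6864
Convert 6864 (decimal) → 6864 = 6×1000 + 8×100 + 6×10 + 4 → 六千八百六十四 (Chinese numeral)
六千八百六十四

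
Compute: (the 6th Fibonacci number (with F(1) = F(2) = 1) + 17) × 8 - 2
Convert the 6th Fibonacci number (with F(1) = F(2) = 1) (Fibonacci index) → 1, 1, 2, 3, 5, 8 → 8 (decimal)
Expression in decimal: (8 + 17) × 8 - 2
Parentheses first: 8 + 17 = 25
Multiply: 25 × 8 = 200
Subtract: 200 - 2 = 198
198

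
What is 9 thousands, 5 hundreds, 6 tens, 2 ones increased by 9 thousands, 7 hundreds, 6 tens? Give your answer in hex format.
Convert 9 thousands, 5 hundreds, 6 tens, 2 ones (place-value notation) → 9×1000 + 5×100 + 6×10 + 2 = 9562 (decimal)
Convert 9 thousands, 7 hundreds, 6 tens (place-value notation) → 9×1000 + 7×100 + 6×10 = 9760 (decimal)
Compute 9562 + 9760 = 19322
Convert 19322 (decimal) → 19322 = 4×4096 + 11×256 + 7×16 + 10 → 0x4B7A (hexadecimal)
0x4B7A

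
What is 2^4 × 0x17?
Convert 2^4 (power) → 16 (decimal)
Convert 0x17 (hexadecimal) → 1×16 + 7 = 23 (decimal)
Compute 16 × 23 = 368
368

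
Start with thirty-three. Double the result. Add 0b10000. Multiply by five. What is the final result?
Convert thirty-three (English words) → 33 (decimal)
Start: 33
33 × 2 = 66
Convert 0b10000 (binary) → 16 (decimal)
66 + 16 = 82
Convert five (English words) → 5 (decimal)
82 × 5 = 410
410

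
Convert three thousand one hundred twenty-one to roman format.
Convert three thousand one hundred twenty-one (English words) → 3×1000 + 1×100 + 21 = 3121 (decimal)
Convert 3121 (decimal) → 3121 = 1000 + 1000 + 1000 + 100 + 10 + 10 + 1 → MMMCXXI (Roman numeral)
MMMCXXI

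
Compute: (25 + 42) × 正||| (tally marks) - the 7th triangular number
Convert 正||| (tally marks) → 5 + 3 = 8 (decimal)
Convert the 7th triangular number (triangular index) → 7×8/2 = 28 (decimal)
Expression in decimal: (25 + 42) × 8 - 28
Parentheses first: 25 + 42 = 67
Multiply: 67 × 8 = 536
Subtract: 536 - 28 = 508
508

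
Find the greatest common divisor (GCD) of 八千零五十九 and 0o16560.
Convert 八千零五十九 (Chinese numeral) → 8×1000 + 5×10 + 9 = 8059 (decimal)
Convert 0o16560 (octal) → 1×4096 + 6×512 + 5×64 + 6×8 = 7536 (decimal)
Compute gcd(8059, 7536) = 1
1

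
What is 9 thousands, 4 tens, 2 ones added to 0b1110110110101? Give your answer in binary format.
Convert 9 thousands, 4 tens, 2 ones (place-value notation) → 9×1000 + 4×10 + 2 = 9042 (decimal)
Convert 0b1110110110101 (binary) → 4096 + 2048 + 1024 + 256 + 128 + 32 + 16 + 4 + 1 = 7605 (decimal)
Compute 9042 + 7605 = 16647
Convert 16647 (decimal) → 16647 = 16384 + 256 + 4 + 2 + 1 → 0b100000100000111 (binary)
0b100000100000111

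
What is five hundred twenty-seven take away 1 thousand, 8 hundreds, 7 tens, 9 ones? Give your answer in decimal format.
Convert five hundred twenty-seven (English words) → 5×100 + 27 = 527 (decimal)
Convert 1 thousand, 8 hundreds, 7 tens, 9 ones (place-value notation) → 1×1000 + 8×100 + 7×10 + 9 = 1879 (decimal)
Compute 527 - 1879 = -1352
-1352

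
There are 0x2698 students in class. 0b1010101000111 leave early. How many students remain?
Convert 0x2698 (hexadecimal) → 2×4096 + 6×256 + 9×16 + 8 = 9880 (decimal)
Convert 0b1010101000111 (binary) → 4096 + 1024 + 256 + 64 + 4 + 2 + 1 = 5447 (decimal)
Compute 9880 - 5447 = 4433
4433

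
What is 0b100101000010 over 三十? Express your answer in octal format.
Convert 0b100101000010 (binary) → 2048 + 256 + 64 + 2 = 2370 (decimal)
Convert 三十 (Chinese numeral) → 3×10 = 30 (decimal)
Compute 2370 ÷ 30 = 79
Convert 79 (decimal) → 79 = 1×64 + 1×8 + 7 → 0o117 (octal)
0o117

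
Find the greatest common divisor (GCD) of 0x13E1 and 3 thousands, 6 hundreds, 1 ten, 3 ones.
Convert 0x13E1 (hexadecimal) → 1×4096 + 3×256 + 14×16 + 1 = 5089 (decimal)
Convert 3 thousands, 6 hundreds, 1 ten, 3 ones (place-value notation) → 3×1000 + 6×100 + 1×10 + 3 = 3613 (decimal)
Compute gcd(5089, 3613) = 1
1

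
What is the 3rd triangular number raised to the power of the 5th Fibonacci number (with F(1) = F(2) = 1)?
Convert the 3rd triangular number (triangular index) → 3×4/2 = 6 (decimal)
Convert the 5th Fibonacci number (with F(1) = F(2) = 1) (Fibonacci index) → 1, 1, 2, 3, 5 → 5 (decimal)
Compute 6 ^ 5 = 7776
7776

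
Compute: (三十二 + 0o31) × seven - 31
Convert 三十二 (Chinese numeral) → 3×10 + 2 = 32 (decimal)
Convert 0o31 (octal) → 3×8 + 1 = 25 (decimal)
Convert seven (English words) → 7 (decimal)
Expression in decimal: (32 + 25) × 7 - 31
Parentheses first: 32 + 25 = 57
Multiply: 57 × 7 = 399
Subtract: 399 - 31 = 368
368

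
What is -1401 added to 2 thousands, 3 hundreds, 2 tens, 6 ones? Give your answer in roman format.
Convert 2 thousands, 3 hundreds, 2 tens, 6 ones (place-value notation) → 2×1000 + 3×100 + 2×10 + 6 = 2326 (decimal)
Compute -1401 + 2326 = 925
Convert 925 (decimal) → 925 = 900 + 10 + 10 + 5 → CMXXV (Roman numeral)
CMXXV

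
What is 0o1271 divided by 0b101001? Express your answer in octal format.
Convert 0o1271 (octal) → 1×512 + 2×64 + 7×8 + 1 = 697 (decimal)
Convert 0b101001 (binary) → 32 + 8 + 1 = 41 (decimal)
Compute 697 ÷ 41 = 17
Convert 17 (decimal) → 17 = 2×8 + 1 → 0o21 (octal)
0o21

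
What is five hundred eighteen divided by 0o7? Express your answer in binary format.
Convert five hundred eighteen (English words) → 5×100 + 18 = 518 (decimal)
Convert 0o7 (octal) → 7 (decimal)
Compute 518 ÷ 7 = 74
Convert 74 (decimal) → 74 = 64 + 8 + 2 → 0b1001010 (binary)
0b1001010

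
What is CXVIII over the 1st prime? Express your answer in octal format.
Convert CXVIII (Roman numeral) → 100 + 10 + 5 + 1 + 1 + 1 = 118 (decimal)
Convert the 1st prime (prime index) → 2 (decimal)
Compute 118 ÷ 2 = 59
Convert 59 (decimal) → 59 = 7×8 + 3 → 0o73 (octal)
0o73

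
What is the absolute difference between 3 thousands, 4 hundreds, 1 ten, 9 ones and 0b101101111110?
Convert 3 thousands, 4 hundreds, 1 ten, 9 ones (place-value notation) → 3×1000 + 4×100 + 1×10 + 9 = 3419 (decimal)
Convert 0b101101111110 (binary) → 2048 + 512 + 256 + 64 + 32 + 16 + 8 + 4 + 2 = 2942 (decimal)
Compute |3419 - 2942| = 477
477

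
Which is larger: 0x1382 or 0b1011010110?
Convert 0x1382 (hexadecimal) → 1×4096 + 3×256 + 8×16 + 2 = 4994 (decimal)
Convert 0b1011010110 (binary) → 512 + 128 + 64 + 16 + 4 + 2 = 726 (decimal)
Compare 4994 vs 726: larger = 4994
4994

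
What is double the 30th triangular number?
The 30th triangular number = 30×31/2 = 465
Compute 465 × 2 = 930
930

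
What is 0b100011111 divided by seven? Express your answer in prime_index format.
Convert 0b100011111 (binary) → 256 + 16 + 8 + 4 + 2 + 1 = 287 (decimal)
Convert seven (English words) → 7 (decimal)
Compute 287 ÷ 7 = 41
Convert 41 (decimal) → the 13th prime (prime index)
the 13th prime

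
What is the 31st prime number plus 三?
The 31st prime number = 127
Convert 三 (Chinese numeral) → 3 (decimal)
Compute 127 + 3 = 130
130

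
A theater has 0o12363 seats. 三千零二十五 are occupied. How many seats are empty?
Convert 0o12363 (octal) → 1×4096 + 2×512 + 3×64 + 6×8 + 3 = 5363 (decimal)
Convert 三千零二十五 (Chinese numeral) → 3×1000 + 2×10 + 5 = 3025 (decimal)
Compute 5363 - 3025 = 2338
2338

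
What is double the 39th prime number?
The 39th prime number = 167
Compute 167 × 2 = 334
334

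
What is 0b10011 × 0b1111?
Convert 0b10011 (binary) → 16 + 2 + 1 = 19 (decimal)
Convert 0b1111 (binary) → 8 + 4 + 2 + 1 = 15 (decimal)
Compute 19 × 15 = 285
285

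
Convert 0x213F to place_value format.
Convert 0x213F (hexadecimal) → 2×4096 + 1×256 + 3×16 + 15 = 8511 (decimal)
Convert 8511 (decimal) → 8511 = 8×1000 + 5×100 + 1×10 + 1 → 8 thousands, 5 hundreds, 1 ten, 1 one (place-value notation)
8 thousands, 5 hundreds, 1 ten, 1 one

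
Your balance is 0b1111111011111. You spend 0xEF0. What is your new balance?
Convert 0b1111111011111 (binary) → 4096 + 2048 + 1024 + 512 + 256 + 128 + 64 + 16 + 8 + 4 + 2 + 1 = 8159 (decimal)
Convert 0xEF0 (hexadecimal) → 14×256 + 15×16 = 3824 (decimal)
Compute 8159 - 3824 = 4335
4335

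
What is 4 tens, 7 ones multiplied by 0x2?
Convert 4 tens, 7 ones (place-value notation) → 4×10 + 7 = 47 (decimal)
Convert 0x2 (hexadecimal) → 2 (decimal)
Compute 47 × 2 = 94
94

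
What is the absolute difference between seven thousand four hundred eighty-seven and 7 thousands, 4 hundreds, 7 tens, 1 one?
Convert seven thousand four hundred eighty-seven (English words) → 7×1000 + 4×100 + 87 = 7487 (decimal)
Convert 7 thousands, 4 hundreds, 7 tens, 1 one (place-value notation) → 7×1000 + 4×100 + 7×10 + 1 = 7471 (decimal)
Compute |7487 - 7471| = 16
16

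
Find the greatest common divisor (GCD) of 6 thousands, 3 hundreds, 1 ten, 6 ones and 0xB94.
Convert 6 thousands, 3 hundreds, 1 ten, 6 ones (place-value notation) → 6×1000 + 3×100 + 1×10 + 6 = 6316 (decimal)
Convert 0xB94 (hexadecimal) → 11×256 + 9×16 + 4 = 2964 (decimal)
Compute gcd(6316, 2964) = 4
4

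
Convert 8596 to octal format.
Convert 8596 (decimal) → 8596 = 2×4096 + 6×64 + 2×8 + 4 → 0o20624 (octal)
0o20624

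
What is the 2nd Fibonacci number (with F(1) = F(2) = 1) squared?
The 2nd Fibonacci number (with F(1) = F(2) = 1) = 1
Compute 1² = 1 × 1 = 1
1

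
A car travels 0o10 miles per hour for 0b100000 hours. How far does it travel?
Convert 0o10 (octal) → 1×8 = 8 (decimal)
Convert 0b100000 (binary) → 32 (decimal)
Compute 8 × 32 = 256
256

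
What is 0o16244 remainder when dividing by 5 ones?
Convert 0o16244 (octal) → 1×4096 + 6×512 + 2×64 + 4×8 + 4 = 7332 (decimal)
Convert 5 ones (place-value notation) → 5 (decimal)
Compute 7332 mod 5 = 2
2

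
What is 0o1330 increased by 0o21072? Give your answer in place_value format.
Convert 0o1330 (octal) → 1×512 + 3×64 + 3×8 = 728 (decimal)
Convert 0o21072 (octal) → 2×4096 + 1×512 + 7×8 + 2 = 8762 (decimal)
Compute 728 + 8762 = 9490
Convert 9490 (decimal) → 9490 = 9×1000 + 4×100 + 9×10 → 9 thousands, 4 hundreds, 9 tens (place-value notation)
9 thousands, 4 hundreds, 9 tens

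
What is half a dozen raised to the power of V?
Convert half a dozen (colloquial) → 6 (decimal)
Convert V (Roman numeral) → 5 (decimal)
Compute 6 ^ 5 = 7776
7776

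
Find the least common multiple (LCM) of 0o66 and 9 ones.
Convert 0o66 (octal) → 6×8 + 6 = 54 (decimal)
Convert 9 ones (place-value notation) → 9 (decimal)
Compute lcm(54, 9) = 54
54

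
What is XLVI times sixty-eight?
Convert XLVI (Roman numeral) → 40 + 5 + 1 = 46 (decimal)
Convert sixty-eight (English words) → 68 (decimal)
Compute 46 × 68 = 3128
3128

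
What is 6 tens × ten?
Convert 6 tens (place-value notation) → 6×10 = 60 (decimal)
Convert ten (English words) → 10 (decimal)
Compute 60 × 10 = 600
600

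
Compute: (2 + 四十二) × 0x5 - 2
Convert 四十二 (Chinese numeral) → 4×10 + 2 = 42 (decimal)
Convert 0x5 (hexadecimal) → 5 (decimal)
Expression in decimal: (2 + 42) × 5 - 2
Parentheses first: 2 + 42 = 44
Multiply: 44 × 5 = 220
Subtract: 220 - 2 = 218
218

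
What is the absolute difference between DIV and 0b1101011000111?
Convert DIV (Roman numeral) → 500 + 4 = 504 (decimal)
Convert 0b1101011000111 (binary) → 4096 + 2048 + 512 + 128 + 64 + 4 + 2 + 1 = 6855 (decimal)
Compute |504 - 6855| = 6351
6351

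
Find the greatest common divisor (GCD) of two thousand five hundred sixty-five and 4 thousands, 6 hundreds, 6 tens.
Convert two thousand five hundred sixty-five (English words) → 2×1000 + 5×100 + 65 = 2565 (decimal)
Convert 4 thousands, 6 hundreds, 6 tens (place-value notation) → 4×1000 + 6×100 + 6×10 = 4660 (decimal)
Compute gcd(2565, 4660) = 5
5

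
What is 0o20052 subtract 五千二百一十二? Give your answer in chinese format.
Convert 0o20052 (octal) → 2×4096 + 5×8 + 2 = 8234 (decimal)
Convert 五千二百一十二 (Chinese numeral) → 5×1000 + 2×100 + 1×10 + 2 = 5212 (decimal)
Compute 8234 - 5212 = 3022
Convert 3022 (decimal) → 3022 = 3×1000 + 2×10 + 2 → 三千零二十二 (Chinese numeral)
三千零二十二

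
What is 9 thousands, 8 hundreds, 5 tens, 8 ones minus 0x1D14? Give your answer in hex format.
Convert 9 thousands, 8 hundreds, 5 tens, 8 ones (place-value notation) → 9×1000 + 8×100 + 5×10 + 8 = 9858 (decimal)
Convert 0x1D14 (hexadecimal) → 1×4096 + 13×256 + 1×16 + 4 = 7444 (decimal)
Compute 9858 - 7444 = 2414
Convert 2414 (decimal) → 2414 = 9×256 + 6×16 + 14 → 0x96E (hexadecimal)
0x96E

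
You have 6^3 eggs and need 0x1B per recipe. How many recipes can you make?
Convert 6^3 (power) → 216 (decimal)
Convert 0x1B (hexadecimal) → 1×16 + 11 = 27 (decimal)
Compute 216 ÷ 27 = 8
8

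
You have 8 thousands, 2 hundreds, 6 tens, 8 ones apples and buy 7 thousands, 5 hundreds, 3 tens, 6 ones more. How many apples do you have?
Convert 8 thousands, 2 hundreds, 6 tens, 8 ones (place-value notation) → 8×1000 + 2×100 + 6×10 + 8 = 8268 (decimal)
Convert 7 thousands, 5 hundreds, 3 tens, 6 ones (place-value notation) → 7×1000 + 5×100 + 3×10 + 6 = 7536 (decimal)
Compute 8268 + 7536 = 15804
15804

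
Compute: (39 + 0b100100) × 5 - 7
Convert 0b100100 (binary) → 32 + 4 = 36 (decimal)
Expression in decimal: (39 + 36) × 5 - 7
Parentheses first: 39 + 36 = 75
Multiply: 75 × 5 = 375
Subtract: 375 - 7 = 368
368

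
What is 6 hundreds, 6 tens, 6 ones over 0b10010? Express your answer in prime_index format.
Convert 6 hundreds, 6 tens, 6 ones (place-value notation) → 6×100 + 6×10 + 6 = 666 (decimal)
Convert 0b10010 (binary) → 16 + 2 = 18 (decimal)
Compute 666 ÷ 18 = 37
Convert 37 (decimal) → the 12th prime (prime index)
the 12th prime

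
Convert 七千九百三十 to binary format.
Convert 七千九百三十 (Chinese numeral) → 7×1000 + 9×100 + 3×10 = 7930 (decimal)
Convert 7930 (decimal) → 7930 = 4096 + 2048 + 1024 + 512 + 128 + 64 + 32 + 16 + 8 + 2 → 0b1111011111010 (binary)
0b1111011111010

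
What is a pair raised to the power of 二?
Convert a pair (colloquial) → 2 (decimal)
Convert 二 (Chinese numeral) → 2 (decimal)
Compute 2 ^ 2 = 4
4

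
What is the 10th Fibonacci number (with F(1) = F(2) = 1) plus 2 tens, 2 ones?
The 10th Fibonacci number (with F(1) = F(2) = 1): 1, 1, 2, 3, 5, 8, 13, 21, 34, 55 → 55
Convert 2 tens, 2 ones (place-value notation) → 2×10 + 2 = 22 (decimal)
Compute 55 + 22 = 77
77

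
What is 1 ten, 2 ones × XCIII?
Convert 1 ten, 2 ones (place-value notation) → 1×10 + 2 = 12 (decimal)
Convert XCIII (Roman numeral) → 90 + 1 + 1 + 1 = 93 (decimal)
Compute 12 × 93 = 1116
1116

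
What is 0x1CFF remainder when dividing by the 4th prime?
Convert 0x1CFF (hexadecimal) → 1×4096 + 12×256 + 15×16 + 15 = 7423 (decimal)
Convert the 4th prime (prime index) → 7 (decimal)
Compute 7423 mod 7 = 3
3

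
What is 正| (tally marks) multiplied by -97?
Convert 正| (tally marks) → 5 + 1 = 6 (decimal)
Compute 6 × -97 = -582
-582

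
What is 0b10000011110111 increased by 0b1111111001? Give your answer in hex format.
Convert 0b10000011110111 (binary) → 8192 + 128 + 64 + 32 + 16 + 4 + 2 + 1 = 8439 (decimal)
Convert 0b1111111001 (binary) → 512 + 256 + 128 + 64 + 32 + 16 + 8 + 1 = 1017 (decimal)
Compute 8439 + 1017 = 9456
Convert 9456 (decimal) → 9456 = 2×4096 + 4×256 + 15×16 → 0x24F0 (hexadecimal)
0x24F0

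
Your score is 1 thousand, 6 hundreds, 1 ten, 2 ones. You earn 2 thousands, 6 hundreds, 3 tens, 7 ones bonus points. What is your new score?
Convert 1 thousand, 6 hundreds, 1 ten, 2 ones (place-value notation) → 1×1000 + 6×100 + 1×10 + 2 = 1612 (decimal)
Convert 2 thousands, 6 hundreds, 3 tens, 7 ones (place-value notation) → 2×1000 + 6×100 + 3×10 + 7 = 2637 (decimal)
Compute 1612 + 2637 = 4249
4249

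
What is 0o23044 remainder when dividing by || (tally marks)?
Convert 0o23044 (octal) → 2×4096 + 3×512 + 4×8 + 4 = 9764 (decimal)
Convert || (tally marks) → 2 (decimal)
Compute 9764 mod 2 = 0
0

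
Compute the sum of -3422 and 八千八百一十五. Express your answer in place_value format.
Convert 八千八百一十五 (Chinese numeral) → 8×1000 + 8×100 + 1×10 + 5 = 8815 (decimal)
Compute -3422 + 8815 = 5393
Convert 5393 (decimal) → 5393 = 5×1000 + 3×100 + 9×10 + 3 → 5 thousands, 3 hundreds, 9 tens, 3 ones (place-value notation)
5 thousands, 3 hundreds, 9 tens, 3 ones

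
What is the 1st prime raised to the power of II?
Convert the 1st prime (prime index) → 2 (decimal)
Convert II (Roman numeral) → 1 + 1 = 2 (decimal)
Compute 2 ^ 2 = 4
4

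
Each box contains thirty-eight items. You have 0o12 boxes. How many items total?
Convert thirty-eight (English words) → 38 (decimal)
Convert 0o12 (octal) → 1×8 + 2 = 10 (decimal)
Compute 38 × 10 = 380
380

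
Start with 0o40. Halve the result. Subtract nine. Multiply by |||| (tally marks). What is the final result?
Convert 0o40 (octal) → 4×8 = 32 (decimal)
Start: 32
32 ÷ 2 = 16
Convert nine (English words) → 9 (decimal)
16 - 9 = 7
Convert |||| (tally marks) → 4 (decimal)
7 × 4 = 28
28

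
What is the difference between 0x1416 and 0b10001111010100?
Convert 0x1416 (hexadecimal) → 1×4096 + 4×256 + 1×16 + 6 = 5142 (decimal)
Convert 0b10001111010100 (binary) → 8192 + 512 + 256 + 128 + 64 + 16 + 4 = 9172 (decimal)
Difference: |5142 - 9172| = 4030
4030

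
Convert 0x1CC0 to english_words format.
Convert 0x1CC0 (hexadecimal) → 1×4096 + 12×256 + 12×16 = 7360 (decimal)
Convert 7360 (decimal) → 7360 = 7×1000 + 3×100 + 60 → seven thousand three hundred sixty (English words)
seven thousand three hundred sixty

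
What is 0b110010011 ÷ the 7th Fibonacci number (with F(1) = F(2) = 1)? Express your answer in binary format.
Convert 0b110010011 (binary) → 256 + 128 + 16 + 2 + 1 = 403 (decimal)
Convert the 7th Fibonacci number (with F(1) = F(2) = 1) (Fibonacci index) → 1, 1, 2, 3, 5, 8, 13 → 13 (decimal)
Compute 403 ÷ 13 = 31
Convert 31 (decimal) → 31 = 16 + 8 + 4 + 2 + 1 → 0b11111 (binary)
0b11111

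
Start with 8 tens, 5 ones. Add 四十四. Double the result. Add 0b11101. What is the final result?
Convert 8 tens, 5 ones (place-value notation) → 8×10 + 5 = 85 (decimal)
Start: 85
Convert 四十四 (Chinese numeral) → 4×10 + 4 = 44 (decimal)
85 + 44 = 129
129 × 2 = 258
Convert 0b11101 (binary) → 16 + 8 + 4 + 1 = 29 (decimal)
258 + 29 = 287
287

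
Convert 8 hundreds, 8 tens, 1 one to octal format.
Convert 8 hundreds, 8 tens, 1 one (place-value notation) → 8×100 + 8×10 + 1 = 881 (decimal)
Convert 881 (decimal) → 881 = 1×512 + 5×64 + 6×8 + 1 → 0o1561 (octal)
0o1561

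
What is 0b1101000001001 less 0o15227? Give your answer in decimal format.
Convert 0b1101000001001 (binary) → 4096 + 2048 + 512 + 8 + 1 = 6665 (decimal)
Convert 0o15227 (octal) → 1×4096 + 5×512 + 2×64 + 2×8 + 7 = 6807 (decimal)
Compute 6665 - 6807 = -142
-142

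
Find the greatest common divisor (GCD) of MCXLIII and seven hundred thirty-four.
Convert MCXLIII (Roman numeral) → 1000 + 100 + 40 + 1 + 1 + 1 = 1143 (decimal)
Convert seven hundred thirty-four (English words) → 7×100 + 34 = 734 (decimal)
Compute gcd(1143, 734) = 1
1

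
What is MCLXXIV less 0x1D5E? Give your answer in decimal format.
Convert MCLXXIV (Roman numeral) → 1000 + 100 + 50 + 10 + 10 + 4 = 1174 (decimal)
Convert 0x1D5E (hexadecimal) → 1×4096 + 13×256 + 5×16 + 14 = 7518 (decimal)
Compute 1174 - 7518 = -6344
-6344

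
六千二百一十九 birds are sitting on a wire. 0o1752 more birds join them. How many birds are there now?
Convert 六千二百一十九 (Chinese numeral) → 6×1000 + 2×100 + 1×10 + 9 = 6219 (decimal)
Convert 0o1752 (octal) → 1×512 + 7×64 + 5×8 + 2 = 1002 (decimal)
Compute 6219 + 1002 = 7221
7221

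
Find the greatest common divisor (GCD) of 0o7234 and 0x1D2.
Convert 0o7234 (octal) → 7×512 + 2×64 + 3×8 + 4 = 3740 (decimal)
Convert 0x1D2 (hexadecimal) → 1×256 + 13×16 + 2 = 466 (decimal)
Compute gcd(3740, 466) = 2
2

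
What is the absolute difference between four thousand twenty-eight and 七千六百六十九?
Convert four thousand twenty-eight (English words) → 4×1000 + 28 = 4028 (decimal)
Convert 七千六百六十九 (Chinese numeral) → 7×1000 + 6×100 + 6×10 + 9 = 7669 (decimal)
Compute |4028 - 7669| = 3641
3641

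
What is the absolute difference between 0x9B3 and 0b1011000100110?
Convert 0x9B3 (hexadecimal) → 9×256 + 11×16 + 3 = 2483 (decimal)
Convert 0b1011000100110 (binary) → 4096 + 1024 + 512 + 32 + 4 + 2 = 5670 (decimal)
Compute |2483 - 5670| = 3187
3187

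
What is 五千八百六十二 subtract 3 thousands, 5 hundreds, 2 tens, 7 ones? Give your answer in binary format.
Convert 五千八百六十二 (Chinese numeral) → 5×1000 + 8×100 + 6×10 + 2 = 5862 (decimal)
Convert 3 thousands, 5 hundreds, 2 tens, 7 ones (place-value notation) → 3×1000 + 5×100 + 2×10 + 7 = 3527 (decimal)
Compute 5862 - 3527 = 2335
Convert 2335 (decimal) → 2335 = 2048 + 256 + 16 + 8 + 4 + 2 + 1 → 0b100100011111 (binary)
0b100100011111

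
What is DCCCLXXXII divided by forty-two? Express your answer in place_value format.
Convert DCCCLXXXII (Roman numeral) → 500 + 100 + 100 + 100 + 50 + 10 + 10 + 10 + 1 + 1 = 882 (decimal)
Convert forty-two (English words) → 42 (decimal)
Compute 882 ÷ 42 = 21
Convert 21 (decimal) → 21 = 2×10 + 1 → 2 tens, 1 one (place-value notation)
2 tens, 1 one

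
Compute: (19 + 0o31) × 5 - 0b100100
Convert 0o31 (octal) → 3×8 + 1 = 25 (decimal)
Convert 0b100100 (binary) → 32 + 4 = 36 (decimal)
Expression in decimal: (19 + 25) × 5 - 36
Parentheses first: 19 + 25 = 44
Multiply: 44 × 5 = 220
Subtract: 220 - 36 = 184
184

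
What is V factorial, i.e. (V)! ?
Convert V (Roman numeral) → 5 (decimal)
Compute 5! = 120
120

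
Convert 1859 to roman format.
Convert 1859 (decimal) → 1859 = 1000 + 500 + 100 + 100 + 100 + 50 + 9 → MDCCCLIX (Roman numeral)
MDCCCLIX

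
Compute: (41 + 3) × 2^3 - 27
Convert 2^3 (power) → 8 (decimal)
Expression in decimal: (41 + 3) × 8 - 27
Parentheses first: 41 + 3 = 44
Multiply: 44 × 8 = 352
Subtract: 352 - 27 = 325
325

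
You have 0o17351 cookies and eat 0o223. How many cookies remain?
Convert 0o17351 (octal) → 1×4096 + 7×512 + 3×64 + 5×8 + 1 = 7913 (decimal)
Convert 0o223 (octal) → 2×64 + 2×8 + 3 = 147 (decimal)
Compute 7913 - 147 = 7766
7766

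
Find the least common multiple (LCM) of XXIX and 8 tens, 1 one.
Convert XXIX (Roman numeral) → 10 + 10 + 9 = 29 (decimal)
Convert 8 tens, 1 one (place-value notation) → 8×10 + 1 = 81 (decimal)
Compute lcm(29, 81) = 2349
2349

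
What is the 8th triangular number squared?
The 8th triangular number = 8×9/2 = 36
Compute 36² = 36 × 36 = 1296
1296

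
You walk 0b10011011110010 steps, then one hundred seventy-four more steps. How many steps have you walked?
Convert 0b10011011110010 (binary) → 8192 + 1024 + 512 + 128 + 64 + 32 + 16 + 2 = 9970 (decimal)
Convert one hundred seventy-four (English words) → 1×100 + 74 = 174 (decimal)
Compute 9970 + 174 = 10144
10144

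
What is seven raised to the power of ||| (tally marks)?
Convert seven (English words) → 7 (decimal)
Convert ||| (tally marks) → 3 (decimal)
Compute 7 ^ 3 = 343
343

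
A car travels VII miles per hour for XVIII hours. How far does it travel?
Convert VII (Roman numeral) → 5 + 1 + 1 = 7 (decimal)
Convert XVIII (Roman numeral) → 10 + 5 + 1 + 1 + 1 = 18 (decimal)
Compute 7 × 18 = 126
126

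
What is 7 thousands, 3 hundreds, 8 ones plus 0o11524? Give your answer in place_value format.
Convert 7 thousands, 3 hundreds, 8 ones (place-value notation) → 7×1000 + 3×100 + 8 = 7308 (decimal)
Convert 0o11524 (octal) → 1×4096 + 1×512 + 5×64 + 2×8 + 4 = 4948 (decimal)
Compute 7308 + 4948 = 12256
Convert 12256 (decimal) → 12256 = 12×1000 + 2×100 + 5×10 + 6 → 12 thousands, 2 hundreds, 5 tens, 6 ones (place-value notation)
12 thousands, 2 hundreds, 5 tens, 6 ones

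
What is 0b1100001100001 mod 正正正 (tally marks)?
Convert 0b1100001100001 (binary) → 4096 + 2048 + 64 + 32 + 1 = 6241 (decimal)
Convert 正正正 (tally marks) → 5 + 5 + 5 = 15 (decimal)
Compute 6241 mod 15 = 1
1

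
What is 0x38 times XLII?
Convert 0x38 (hexadecimal) → 3×16 + 8 = 56 (decimal)
Convert XLII (Roman numeral) → 40 + 1 + 1 = 42 (decimal)
Compute 56 × 42 = 2352
2352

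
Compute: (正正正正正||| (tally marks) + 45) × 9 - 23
Convert 正正正正正||| (tally marks) → 5 + 5 + 5 + 5 + 5 + 3 = 28 (decimal)
Expression in decimal: (28 + 45) × 9 - 23
Parentheses first: 28 + 45 = 73
Multiply: 73 × 9 = 657
Subtract: 657 - 23 = 634
634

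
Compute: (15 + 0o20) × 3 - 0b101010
Convert 0o20 (octal) → 2×8 = 16 (decimal)
Convert 0b101010 (binary) → 32 + 8 + 2 = 42 (decimal)
Expression in decimal: (15 + 16) × 3 - 42
Parentheses first: 15 + 16 = 31
Multiply: 31 × 3 = 93
Subtract: 93 - 42 = 51
51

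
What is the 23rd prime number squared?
The 23rd prime number = 83
Compute 83² = 83 × 83 = 6889
6889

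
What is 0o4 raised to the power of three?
Convert 0o4 (octal) → 4 (decimal)
Convert three (English words) → 3 (decimal)
Compute 4 ^ 3 = 64
64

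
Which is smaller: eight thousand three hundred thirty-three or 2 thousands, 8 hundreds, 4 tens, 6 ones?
Convert eight thousand three hundred thirty-three (English words) → 8×1000 + 3×100 + 33 = 8333 (decimal)
Convert 2 thousands, 8 hundreds, 4 tens, 6 ones (place-value notation) → 2×1000 + 8×100 + 4×10 + 6 = 2846 (decimal)
Compare 8333 vs 2846: smaller = 2846
2846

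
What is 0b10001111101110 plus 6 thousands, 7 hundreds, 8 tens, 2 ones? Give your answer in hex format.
Convert 0b10001111101110 (binary) → 8192 + 512 + 256 + 128 + 64 + 32 + 8 + 4 + 2 = 9198 (decimal)
Convert 6 thousands, 7 hundreds, 8 tens, 2 ones (place-value notation) → 6×1000 + 7×100 + 8×10 + 2 = 6782 (decimal)
Compute 9198 + 6782 = 15980
Convert 15980 (decimal) → 15980 = 3×4096 + 14×256 + 6×16 + 12 → 0x3E6C (hexadecimal)
0x3E6C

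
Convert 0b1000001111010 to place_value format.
Convert 0b1000001111010 (binary) → 4096 + 64 + 32 + 16 + 8 + 2 = 4218 (decimal)
Convert 4218 (decimal) → 4218 = 4×1000 + 2×100 + 1×10 + 8 → 4 thousands, 2 hundreds, 1 ten, 8 ones (place-value notation)
4 thousands, 2 hundreds, 1 ten, 8 ones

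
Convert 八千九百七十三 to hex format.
Convert 八千九百七十三 (Chinese numeral) → 8×1000 + 9×100 + 7×10 + 3 = 8973 (decimal)
Convert 8973 (decimal) → 8973 = 2×4096 + 3×256 + 13 → 0x230D (hexadecimal)
0x230D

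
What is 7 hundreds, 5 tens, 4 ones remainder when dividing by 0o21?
Convert 7 hundreds, 5 tens, 4 ones (place-value notation) → 7×100 + 5×10 + 4 = 754 (decimal)
Convert 0o21 (octal) → 2×8 + 1 = 17 (decimal)
Compute 754 mod 17 = 6
6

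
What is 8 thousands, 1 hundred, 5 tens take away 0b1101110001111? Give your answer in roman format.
Convert 8 thousands, 1 hundred, 5 tens (place-value notation) → 8×1000 + 1×100 + 5×10 = 8150 (decimal)
Convert 0b1101110001111 (binary) → 4096 + 2048 + 512 + 256 + 128 + 8 + 4 + 2 + 1 = 7055 (decimal)
Compute 8150 - 7055 = 1095
Convert 1095 (decimal) → 1095 = 1000 + 90 + 5 → MXCV (Roman numeral)
MXCV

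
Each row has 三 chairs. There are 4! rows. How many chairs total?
Convert 三 (Chinese numeral) → 3 (decimal)
Convert 4! (factorial) → 24 (decimal)
Compute 3 × 24 = 72
72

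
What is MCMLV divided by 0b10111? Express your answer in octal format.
Convert MCMLV (Roman numeral) → 1000 + 900 + 50 + 5 = 1955 (decimal)
Convert 0b10111 (binary) → 16 + 4 + 2 + 1 = 23 (decimal)
Compute 1955 ÷ 23 = 85
Convert 85 (decimal) → 85 = 1×64 + 2×8 + 5 → 0o125 (octal)
0o125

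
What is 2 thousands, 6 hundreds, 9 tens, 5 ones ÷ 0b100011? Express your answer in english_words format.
Convert 2 thousands, 6 hundreds, 9 tens, 5 ones (place-value notation) → 2×1000 + 6×100 + 9×10 + 5 = 2695 (decimal)
Convert 0b100011 (binary) → 32 + 2 + 1 = 35 (decimal)
Compute 2695 ÷ 35 = 77
Convert 77 (decimal) → seventy-seven (English words)
seventy-seven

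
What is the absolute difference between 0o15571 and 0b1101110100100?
Convert 0o15571 (octal) → 1×4096 + 5×512 + 5×64 + 7×8 + 1 = 7033 (decimal)
Convert 0b1101110100100 (binary) → 4096 + 2048 + 512 + 256 + 128 + 32 + 4 = 7076 (decimal)
Compute |7033 - 7076| = 43
43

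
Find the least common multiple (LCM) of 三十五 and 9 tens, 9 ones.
Convert 三十五 (Chinese numeral) → 3×10 + 5 = 35 (decimal)
Convert 9 tens, 9 ones (place-value notation) → 9×10 + 9 = 99 (decimal)
Compute lcm(35, 99) = 3465
3465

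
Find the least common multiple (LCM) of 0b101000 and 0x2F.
Convert 0b101000 (binary) → 32 + 8 = 40 (decimal)
Convert 0x2F (hexadecimal) → 2×16 + 15 = 47 (decimal)
Compute lcm(40, 47) = 1880
1880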